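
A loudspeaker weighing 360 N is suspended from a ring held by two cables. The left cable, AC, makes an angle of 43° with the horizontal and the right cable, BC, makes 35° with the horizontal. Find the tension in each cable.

T_AC = 301.5 N, T_BC = 269.2 N

ΣF_x = 0: −T_AC·cos43° + T_BC·cos35° = 0 → T_BC = 0.892818·T_AC.
ΣF_y = 0: T_AC·sin43° + T_BC·sin35° = 360.
Substitute: T_AC·(0.681998 + 0.892818·0.573576) = 360 → T_AC = 301.483 ≈ 301.5 N.
Then T_BC = 0.892818 × 301.483 = 269.2 N.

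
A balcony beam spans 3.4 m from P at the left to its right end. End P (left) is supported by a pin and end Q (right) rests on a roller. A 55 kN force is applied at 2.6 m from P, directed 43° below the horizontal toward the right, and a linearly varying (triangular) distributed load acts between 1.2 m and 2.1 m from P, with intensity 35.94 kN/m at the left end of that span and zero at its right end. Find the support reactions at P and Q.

Resultant of the triangular load: ½ × 35.94 × 0.9 = 16.173 kN, acting at 1.5 m from P (one-third of the span from the peak).
ΣM about P: Q_y·3.4 − 55·sin43°·2.6 − (½·35.94·0.9)·1.5 = 0 → Q_y = 121.785/3.4 = 35.8191 ≈ 35.82 kN.
ΣF_y = 0: P_y + 35.8191 − 55·sin43° − ½·35.94·0.9 = 0 → P_y = 17.86 kN.
ΣF_x = 0: P_x + 55·cos43° = 0 → P_x = -40.22 kN.

P_x = -40.22 kN, P_y = 17.86 kN, Q_y = 35.82 kN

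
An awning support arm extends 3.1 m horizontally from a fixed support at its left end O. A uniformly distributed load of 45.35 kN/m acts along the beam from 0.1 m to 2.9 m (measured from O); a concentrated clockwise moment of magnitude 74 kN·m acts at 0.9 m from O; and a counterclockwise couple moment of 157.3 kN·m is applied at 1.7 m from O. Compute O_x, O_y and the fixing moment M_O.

O_x = 0, O_y = 127.0 kN, M_O = 107.2 kN·m

Resultant of the distributed load: 45.35 × 2.8 = 126.98 kN at 1.5 m from O.
ΣF_x = 0: O_x = 0.
ΣF_y = 0: O_y − 45.35·2.8 = 0 → O_y = 127.0 kN.
ΣM about O: M_O − (45.35·2.8)·1.5 − 74 + 157.3 = 0 → M_O = 107.2 kN·m.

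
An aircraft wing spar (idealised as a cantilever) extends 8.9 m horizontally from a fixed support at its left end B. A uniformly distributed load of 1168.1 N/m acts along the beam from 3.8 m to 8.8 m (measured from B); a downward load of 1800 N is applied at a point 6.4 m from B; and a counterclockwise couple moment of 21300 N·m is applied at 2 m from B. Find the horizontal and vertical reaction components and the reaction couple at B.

Resultant of the distributed load: 1168.1 × 5 = 5840.5 N at 6.3 m from B.
ΣF_x = 0: B_x = 0.
ΣF_y = 0: B_y − 1168.1·5 − 1800 = 0 → B_y = 7641 N.
ΣM about B: M_B − (1168.1·5)·6.3 − 1800·6.4 + 21300 = 0 → M_B = 27020 N·m.

B_x = 0, B_y = 7641 N, M_B = 27020 N·m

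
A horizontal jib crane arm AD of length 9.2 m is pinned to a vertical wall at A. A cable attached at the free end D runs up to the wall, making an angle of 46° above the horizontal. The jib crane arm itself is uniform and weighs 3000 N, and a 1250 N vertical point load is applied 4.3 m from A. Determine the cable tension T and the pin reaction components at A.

ΣM about A: T·sin46°·9.2 − 3000·4.6 − 1250·4.3 = 0 → T = 19175/(9.2·0.71934) = 2897.43 ≈ 2897 N.
ΣF_x = 0: A_x − T·cos46° = 0 → A_x = 2897.43 × 0.694658 = 2013 N.
ΣF_y = 0: A_y + T·sin46° − 3000 − 1250 = 0 → A_y = 4250 − 2897.43 × 0.71934 = 2166 N.

T = 2897 N, A_x = 2013 N, A_y = 2166 N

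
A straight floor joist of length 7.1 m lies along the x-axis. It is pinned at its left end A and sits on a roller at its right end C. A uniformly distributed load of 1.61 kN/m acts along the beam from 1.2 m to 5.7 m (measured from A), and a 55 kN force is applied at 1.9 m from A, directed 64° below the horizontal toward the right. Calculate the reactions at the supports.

A_x = -24.11 kN, A_y = 39.93 kN, C_y = 16.75 kN

Resultant of the distributed load: 1.61 × 4.5 = 7.245 kN at 3.45 m from A.
ΣM about A: C_y·7.1 − (1.61·4.5)·3.45 − 55·sin64°·1.9 = 0 → C_y = 118.919/7.1 = 16.7492 ≈ 16.75 kN.
ΣF_y = 0: A_y + 16.7492 − 1.61·4.5 − 55·sin64° = 0 → A_y = 39.93 kN.
ΣF_x = 0: A_x + 55·cos64° = 0 → A_x = -24.11 kN.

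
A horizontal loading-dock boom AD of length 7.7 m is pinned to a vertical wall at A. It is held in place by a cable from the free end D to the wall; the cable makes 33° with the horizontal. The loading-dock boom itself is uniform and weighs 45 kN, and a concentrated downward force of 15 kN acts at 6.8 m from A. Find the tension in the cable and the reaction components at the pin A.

ΣM about A: T·sin33°·7.7 − 45·3.85 − 15·6.8 = 0 → T = 275.25/(7.7·0.544639) = 65.6338 ≈ 65.63 kN.
ΣF_x = 0: A_x − T·cos33° = 0 → A_x = 65.6338 × 0.838671 = 55.05 kN.
ΣF_y = 0: A_y + T·sin33° − 45 − 15 = 0 → A_y = 60 − 65.6338 × 0.544639 = 24.25 kN.

T = 65.63 kN, A_x = 55.05 kN, A_y = 24.25 kN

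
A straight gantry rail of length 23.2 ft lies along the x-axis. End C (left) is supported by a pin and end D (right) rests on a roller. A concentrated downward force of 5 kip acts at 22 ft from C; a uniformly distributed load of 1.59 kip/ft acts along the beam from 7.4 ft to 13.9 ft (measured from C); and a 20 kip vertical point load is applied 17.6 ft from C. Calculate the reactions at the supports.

C_x = 0, C_y = 10.68 kip, D_y = 24.66 kip

Resultant of the distributed load: 1.59 × 6.5 = 10.335 kip at 10.65 ft from C.
ΣM about C: D_y·23.2 − 5·22 − (1.59·6.5)·10.65 − 20·17.6 = 0 → D_y = 572.06775/23.2 = 24.6581 ≈ 24.66 kip.
ΣF_y = 0: C_y + 24.6581 − 5 − 1.59·6.5 − 20 = 0 → C_y = 10.68 kip.
ΣF_x = 0: no horizontal applied forces, so C_x = 0.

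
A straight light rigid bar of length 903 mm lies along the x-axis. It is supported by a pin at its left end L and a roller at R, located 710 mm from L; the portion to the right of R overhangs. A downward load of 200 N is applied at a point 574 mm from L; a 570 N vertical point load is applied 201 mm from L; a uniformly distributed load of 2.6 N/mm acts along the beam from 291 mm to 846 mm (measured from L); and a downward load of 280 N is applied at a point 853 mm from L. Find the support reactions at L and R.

Resultant of the distributed load: 2.6 × 555 = 1443 N at 568.5 mm from L.
Taking moments about L: R_y·710 − 200·574 − 570·201 − (2.6·555)·568.5 − 280·853 = 0 → R_y = 1288555.5/710 = 1814.87 ≈ 1815 N.
ΣF_y = 0: L_y + 1814.87 − 200 − 570 − 2.6·555 − 280 = 0 → L_y = 678.1 N.
ΣF_x = 0: no horizontal applied forces, so L_x = 0.

L_x = 0, L_y = 678.1 N, R_y = 1815 N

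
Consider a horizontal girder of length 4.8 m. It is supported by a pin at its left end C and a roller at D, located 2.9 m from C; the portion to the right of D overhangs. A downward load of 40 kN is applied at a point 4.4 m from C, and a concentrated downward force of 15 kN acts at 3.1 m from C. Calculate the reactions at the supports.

C_x = 0, C_y = -21.72 kN, D_y = 76.72 kN

Taking moments about C: D_y·2.9 − 40·4.4 − 15·3.1 = 0 → D_y = 222.5/2.9 = 76.7241 ≈ 76.72 kN.
ΣF_y = 0: C_y + 76.7241 − 40 − 15 = 0 → C_y = -21.72 kN.
ΣF_x = 0: no horizontal applied forces, so C_x = 0.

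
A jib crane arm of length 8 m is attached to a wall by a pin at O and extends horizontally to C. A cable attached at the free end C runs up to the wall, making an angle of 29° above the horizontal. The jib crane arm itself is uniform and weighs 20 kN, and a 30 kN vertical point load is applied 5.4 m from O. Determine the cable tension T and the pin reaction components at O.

ΣM about O: T·sin29°·8 − 20·4 − 30·5.4 = 0 → T = 242/(8·0.48481) = 62.3956 ≈ 62.40 kN.
ΣF_x = 0: O_x − T·cos29° = 0 → O_x = 62.3956 × 0.87462 = 54.57 kN.
ΣF_y = 0: O_y + T·sin29° − 20 − 30 = 0 → O_y = 50 − 62.3956 × 0.48481 = 19.75 kN.

T = 62.40 kN, O_x = 54.57 kN, O_y = 19.75 kN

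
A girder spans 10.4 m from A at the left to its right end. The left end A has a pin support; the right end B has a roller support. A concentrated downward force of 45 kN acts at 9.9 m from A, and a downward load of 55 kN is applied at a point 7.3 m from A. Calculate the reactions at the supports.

A_x = 0, A_y = 18.56 kN, B_y = 81.44 kN

ΣM about A: B_y·10.4 − 45·9.9 − 55·7.3 = 0 → B_y = 847/10.4 = 81.4423 ≈ 81.44 kN.
ΣF_y = 0: A_y + 81.4423 − 45 − 55 = 0 → A_y = 18.56 kN.
ΣF_x = 0: no horizontal applied forces, so A_x = 0.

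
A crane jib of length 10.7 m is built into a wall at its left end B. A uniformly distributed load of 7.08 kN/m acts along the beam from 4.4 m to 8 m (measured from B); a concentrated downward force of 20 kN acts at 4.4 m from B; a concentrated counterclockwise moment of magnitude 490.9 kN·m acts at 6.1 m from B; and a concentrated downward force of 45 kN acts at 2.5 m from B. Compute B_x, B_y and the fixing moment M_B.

Resultant of the distributed load: 7.08 × 3.6 = 25.488 kN at 6.2 m from B.
ΣF_x = 0: B_x = 0.
ΣF_y = 0: B_y − 7.08·3.6 − 20 − 45 = 0 → B_y = 90.49 kN.
ΣM about B: M_B − (7.08·3.6)·6.2 − 20·4.4 + 490.9 − 45·2.5 = 0 → M_B = -132.4 kN·m.

B_x = 0, B_y = 90.49 kN, M_B = -132.4 kN·m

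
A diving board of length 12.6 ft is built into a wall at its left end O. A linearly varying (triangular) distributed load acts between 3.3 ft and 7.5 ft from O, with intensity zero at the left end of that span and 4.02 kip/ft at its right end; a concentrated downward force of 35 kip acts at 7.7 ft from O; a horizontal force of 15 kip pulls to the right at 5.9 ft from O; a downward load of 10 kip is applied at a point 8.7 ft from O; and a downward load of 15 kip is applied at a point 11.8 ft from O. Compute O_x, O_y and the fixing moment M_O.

O_x = -15.00 kip, O_y = 68.44 kip, M_O = 585.0 kip·ft

Resultant of the triangular load: ½ × 4.02 × 4.2 = 8.442 kip, acting at 6.1 ft from O (one-third of the span from the peak).
ΣF_x = 0: O_x + 15 = 0 → O_x = -15.00 kip.
ΣF_y = 0: O_y − ½·4.02·4.2 − 35 − 10 − 15 = 0 → O_y = 68.44 kip.
ΣM about O: M_O − (½·4.02·4.2)·6.1 − 35·7.7 − 10·8.7 − 15·11.8 = 0 → M_O = 585.0 kip·ft.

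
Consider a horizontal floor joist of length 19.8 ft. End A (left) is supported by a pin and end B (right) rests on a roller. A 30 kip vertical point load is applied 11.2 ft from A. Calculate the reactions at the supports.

Taking moments about A: B_y·19.8 − 30·11.2 = 0 → B_y = 336/19.8 = 16.9697 ≈ 16.97 kip.
ΣF_y = 0: A_y + 16.9697 − 30 = 0 → A_y = 13.03 kip.
ΣF_x = 0: no horizontal applied forces, so A_x = 0.

A_x = 0, A_y = 13.03 kip, B_y = 16.97 kip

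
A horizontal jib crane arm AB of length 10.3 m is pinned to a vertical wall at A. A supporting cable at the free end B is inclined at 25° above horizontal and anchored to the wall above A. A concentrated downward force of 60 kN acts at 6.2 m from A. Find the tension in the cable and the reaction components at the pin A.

T = 85.46 kN, A_x = 77.45 kN, A_y = 23.88 kN

ΣM about A: T·sin25°·10.3 − 60·6.2 = 0 → T = 372/(10.3·0.422618) = 85.459 ≈ 85.46 kN.
ΣF_x = 0: A_x − T·cos25° = 0 → A_x = 85.459 × 0.906308 = 77.45 kN.
ΣF_y = 0: A_y + T·sin25° − 60 = 0 → A_y = 60 − 85.459 × 0.422618 = 23.88 kN.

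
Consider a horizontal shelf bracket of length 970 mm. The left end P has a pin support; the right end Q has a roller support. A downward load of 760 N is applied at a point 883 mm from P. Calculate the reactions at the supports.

Taking moments about P: Q_y·970 − 760·883 = 0 → Q_y = 671080/970 = 691.835 ≈ 691.8 N.
ΣF_y = 0: P_y + 691.835 − 760 = 0 → P_y = 68.16 N.
ΣF_x = 0: no horizontal applied forces, so P_x = 0.

P_x = 0, P_y = 68.16 N, Q_y = 691.8 N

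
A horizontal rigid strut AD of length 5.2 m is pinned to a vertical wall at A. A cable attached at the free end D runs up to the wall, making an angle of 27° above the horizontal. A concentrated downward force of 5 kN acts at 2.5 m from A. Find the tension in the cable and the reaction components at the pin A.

T = 5.295 kN, A_x = 4.718 kN, A_y = 2.596 kN

ΣM about A: T·sin27°·5.2 − 5·2.5 = 0 → T = 12.5/(5.2·0.45399) = 5.29493 ≈ 5.295 kN.
ΣF_x = 0: A_x − T·cos27° = 0 → A_x = 5.29493 × 0.891007 = 4.718 kN.
ΣF_y = 0: A_y + T·sin27° − 5 = 0 → A_y = 5 − 5.29493 × 0.45399 = 2.596 kN.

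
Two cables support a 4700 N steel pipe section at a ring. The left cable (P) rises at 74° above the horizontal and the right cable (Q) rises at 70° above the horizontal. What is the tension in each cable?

T_P = 2735 N, T_Q = 2204 N

ΣF_x = 0: −T_P·cos74° + T_Q·cos70° = 0 → T_Q = 0.80591·T_P.
ΣF_y = 0: T_P·sin74° + T_Q·sin70° = 4700.
Substitute: T_P·(0.961262 + 0.80591·0.939693) = 4700 → T_P = 2734.83 ≈ 2735 N.
Then T_Q = 0.80591 × 2734.83 = 2204 N.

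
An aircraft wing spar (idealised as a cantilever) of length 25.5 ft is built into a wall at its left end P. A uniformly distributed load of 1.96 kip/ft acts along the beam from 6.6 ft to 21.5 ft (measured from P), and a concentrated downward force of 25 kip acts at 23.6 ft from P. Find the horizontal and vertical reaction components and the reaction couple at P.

Resultant of the distributed load: 1.96 × 14.9 = 29.204 kip at 14.05 ft from P.
ΣF_x = 0: P_x = 0.
ΣF_y = 0: P_y − 1.96·14.9 − 25 = 0 → P_y = 54.20 kip.
ΣM about P: M_P − (1.96·14.9)·14.05 − 25·23.6 = 0 → M_P = 1000 kip·ft.

P_x = 0, P_y = 54.20 kip, M_P = 1000 kip·ft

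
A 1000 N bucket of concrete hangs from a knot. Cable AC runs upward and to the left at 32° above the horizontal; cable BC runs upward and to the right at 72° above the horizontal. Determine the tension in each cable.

T_AC = 318.5 N, T_BC = 874.0 N

ΣF_x = 0: −T_AC·cos32° + T_BC·cos72° = 0 → T_BC = 2.74434·T_AC.
ΣF_y = 0: T_AC·sin32° + T_BC·sin72° = 1000.
Substitute: T_AC·(0.529919 + 2.74434·0.951057) = 1000 → T_AC = 318.477 ≈ 318.5 N.
Then T_BC = 2.74434 × 318.477 = 874.0 N.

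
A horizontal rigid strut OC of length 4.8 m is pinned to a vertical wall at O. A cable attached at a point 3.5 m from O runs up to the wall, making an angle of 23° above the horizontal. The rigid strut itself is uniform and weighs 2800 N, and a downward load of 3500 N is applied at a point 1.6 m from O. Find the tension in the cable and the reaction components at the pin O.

T = 9009 N, O_x = 8293 N, O_y = 2780 N

ΣM about O: T·sin23°·3.5 − 2800·2.4 − 3500·1.6 = 0 → T = 12320/(3.5·0.390731) = 9008.76 ≈ 9009 N.
ΣF_x = 0: O_x − T·cos23° = 0 → O_x = 9008.76 × 0.920505 = 8293 N.
ΣF_y = 0: O_y + T·sin23° − 2800 − 3500 = 0 → O_y = 6300 − 9008.76 × 0.390731 = 2780 N.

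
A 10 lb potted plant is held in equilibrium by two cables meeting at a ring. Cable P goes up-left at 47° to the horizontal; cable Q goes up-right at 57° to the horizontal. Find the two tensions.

ΣF_x = 0: −T_P·cos47° + T_Q·cos57° = 0 → T_Q = 1.2522·T_P.
ΣF_y = 0: T_P·sin47° + T_Q·sin57° = 10.
Substitute: T_P·(0.731354 + 1.2522·0.838671) = 10 → T_P = 5.61313 ≈ 5.613 lb.
Then T_Q = 1.2522 × 5.61313 = 7.029 lb.

T_P = 5.613 lb, T_Q = 7.029 lb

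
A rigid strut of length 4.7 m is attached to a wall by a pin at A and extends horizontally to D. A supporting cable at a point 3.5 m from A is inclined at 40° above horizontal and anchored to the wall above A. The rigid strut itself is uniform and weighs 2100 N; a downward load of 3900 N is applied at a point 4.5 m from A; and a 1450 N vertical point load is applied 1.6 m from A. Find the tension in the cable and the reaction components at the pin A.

ΣM about A: T·sin40°·3.5 − 2100·2.35 − 3900·4.5 − 1450·1.6 = 0 → T = 24805/(3.5·0.642788) = 11025.6 ≈ 11030 N.
ΣF_x = 0: A_x − T·cos40° = 0 → A_x = 11025.6 × 0.766044 = 8446 N.
ΣF_y = 0: A_y + T·sin40° − 2100 − 3900 − 1450 = 0 → A_y = 7450 − 11025.6 × 0.642788 = 362.9 N.

T = 11030 N, A_x = 8446 N, A_y = 362.9 N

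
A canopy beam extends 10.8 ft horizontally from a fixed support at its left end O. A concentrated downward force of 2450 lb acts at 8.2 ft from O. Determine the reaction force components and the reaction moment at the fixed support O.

O_x = 0, O_y = 2450 lb, M_O = 20090 lb·ft

ΣF_x = 0: O_x = 0.
ΣF_y = 0: O_y − 2450 = 0 → O_y = 2450 lb.
ΣM about O: M_O − 2450·8.2 = 0 → M_O = 20090 lb·ft.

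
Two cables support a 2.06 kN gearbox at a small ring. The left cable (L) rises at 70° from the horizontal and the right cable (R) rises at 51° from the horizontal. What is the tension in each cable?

T_L = 1.512 kN, T_R = 0.8220 kN

ΣF_x = 0: −T_L·cos70° + T_R·cos51° = 0 → T_R = 0.543475·T_L.
ΣF_y = 0: T_L·sin70° + T_R·sin51° = 2.06.
Substitute: T_L·(0.939693 + 0.543475·0.777146) = 2.06 → T_L = 1.51242 ≈ 1.512 kN.
Then T_R = 0.543475 × 1.51242 = 0.8220 kN.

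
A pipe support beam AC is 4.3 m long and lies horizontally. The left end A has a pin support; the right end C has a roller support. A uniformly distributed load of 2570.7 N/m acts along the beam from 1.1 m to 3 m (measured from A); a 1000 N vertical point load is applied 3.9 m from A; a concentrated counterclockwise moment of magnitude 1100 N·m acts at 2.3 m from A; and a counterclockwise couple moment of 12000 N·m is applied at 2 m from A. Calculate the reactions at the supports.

Resultant of the distributed load: 2570.7 × 1.9 = 4884.33 N at 2.05 m from A.
Moments about A: C_y·4.3 − (2570.7·1.9)·2.05 − 1000·3.9 + 1100 + 12000 = 0 → C_y = 812.8765/4.3 = 189.041 ≈ 189.0 N.
ΣF_y = 0: A_y + 189.041 − 2570.7·1.9 − 1000 = 0 → A_y = 5695 N.
ΣF_x = 0: no horizontal applied forces, so A_x = 0.

A_x = 0, A_y = 5695 N, C_y = 189.0 N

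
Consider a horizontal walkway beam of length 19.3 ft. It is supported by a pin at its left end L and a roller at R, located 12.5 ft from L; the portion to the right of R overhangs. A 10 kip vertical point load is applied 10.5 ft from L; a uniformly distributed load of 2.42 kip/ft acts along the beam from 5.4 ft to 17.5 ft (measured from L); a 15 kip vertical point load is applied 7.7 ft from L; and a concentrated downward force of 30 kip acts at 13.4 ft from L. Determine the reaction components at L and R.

Resultant of the distributed load: 2.42 × 12.1 = 29.282 kip at 11.45 ft from L.
Taking moments about L: R_y·12.5 − 10·10.5 − (2.42·12.1)·11.45 − 15·7.7 − 30·13.4 = 0 → R_y = 957.7789/12.5 = 76.6223 ≈ 76.62 kip.
ΣF_y = 0: L_y + 76.6223 − 10 − 2.42·12.1 − 15 − 30 = 0 → L_y = 7.660 kip.
ΣF_x = 0: no horizontal applied forces, so L_x = 0.

L_x = 0, L_y = 7.660 kip, R_y = 76.62 kip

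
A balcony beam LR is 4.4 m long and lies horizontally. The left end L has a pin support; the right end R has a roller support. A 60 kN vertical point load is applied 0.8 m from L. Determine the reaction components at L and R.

L_x = 0, L_y = 49.09 kN, R_y = 10.91 kN

Taking moments about L: R_y·4.4 − 60·0.8 = 0 → R_y = 48/4.4 = 10.9091 ≈ 10.91 kN.
ΣF_y = 0: L_y + 10.9091 − 60 = 0 → L_y = 49.09 kN.
ΣF_x = 0: no horizontal applied forces, so L_x = 0.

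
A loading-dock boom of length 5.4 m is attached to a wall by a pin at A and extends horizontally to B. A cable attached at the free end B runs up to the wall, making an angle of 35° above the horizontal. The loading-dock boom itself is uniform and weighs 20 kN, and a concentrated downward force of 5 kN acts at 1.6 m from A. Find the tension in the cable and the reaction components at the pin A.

T = 20.02 kN, A_x = 16.40 kN, A_y = 13.52 kN

ΣM about A: T·sin35°·5.4 − 20·2.7 − 5·1.6 = 0 → T = 62/(5.4·0.573576) = 20.0174 ≈ 20.02 kN.
ΣF_x = 0: A_x − T·cos35° = 0 → A_x = 20.0174 × 0.819152 = 16.40 kN.
ΣF_y = 0: A_y + T·sin35° − 20 − 5 = 0 → A_y = 25 − 20.0174 × 0.573576 = 13.52 kN.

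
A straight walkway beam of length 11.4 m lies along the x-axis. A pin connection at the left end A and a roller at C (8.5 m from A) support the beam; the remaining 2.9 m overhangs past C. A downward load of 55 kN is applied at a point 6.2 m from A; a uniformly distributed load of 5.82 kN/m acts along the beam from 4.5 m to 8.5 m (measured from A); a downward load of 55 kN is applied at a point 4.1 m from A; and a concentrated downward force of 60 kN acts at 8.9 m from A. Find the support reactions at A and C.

A_x = 0, A_y = 46.01 kN, C_y = 147.3 kN

Resultant of the distributed load: 5.82 × 4 = 23.28 kN at 6.5 m from A.
Taking moments about A: C_y·8.5 − 55·6.2 − (5.82·4)·6.5 − 55·4.1 − 60·8.9 = 0 → C_y = 1251.82/8.5 = 147.273 ≈ 147.3 kN.
ΣF_y = 0: A_y + 147.273 − 55 − 5.82·4 − 55 − 60 = 0 → A_y = 46.01 kN.
ΣF_x = 0: no horizontal applied forces, so A_x = 0.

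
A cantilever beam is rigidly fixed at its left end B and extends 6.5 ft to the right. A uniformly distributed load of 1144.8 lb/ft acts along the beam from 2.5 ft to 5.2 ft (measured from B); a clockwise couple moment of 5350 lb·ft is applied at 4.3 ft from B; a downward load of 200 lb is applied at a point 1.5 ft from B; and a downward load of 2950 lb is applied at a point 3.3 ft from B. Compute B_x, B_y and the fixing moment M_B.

Resultant of the distributed load: 1144.8 × 2.7 = 3090.96 lb at 3.85 ft from B.
ΣF_x = 0: B_x = 0.
ΣF_y = 0: B_y − 1144.8·2.7 − 200 − 2950 = 0 → B_y = 6241 lb.
ΣM about B: M_B − (1144.8·2.7)·3.85 − 5350 − 200·1.5 − 2950·3.3 = 0 → M_B = 27290 lb·ft.

B_x = 0, B_y = 6241 lb, M_B = 27290 lb·ft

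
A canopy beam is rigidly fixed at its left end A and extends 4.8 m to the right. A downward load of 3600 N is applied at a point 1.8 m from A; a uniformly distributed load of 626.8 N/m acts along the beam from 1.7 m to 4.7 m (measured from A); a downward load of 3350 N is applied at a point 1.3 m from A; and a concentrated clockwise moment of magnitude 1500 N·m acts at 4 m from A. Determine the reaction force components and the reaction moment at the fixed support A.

Resultant of the distributed load: 626.8 × 3 = 1880.4 N at 3.2 m from A.
ΣF_x = 0: A_x = 0.
ΣF_y = 0: A_y − 3600 − 626.8·3 − 3350 = 0 → A_y = 8830 N.
ΣM about A: M_A − 3600·1.8 − (626.8·3)·3.2 − 3350·1.3 − 1500 = 0 → M_A = 18350 N·m.

A_x = 0, A_y = 8830 N, M_A = 18350 N·m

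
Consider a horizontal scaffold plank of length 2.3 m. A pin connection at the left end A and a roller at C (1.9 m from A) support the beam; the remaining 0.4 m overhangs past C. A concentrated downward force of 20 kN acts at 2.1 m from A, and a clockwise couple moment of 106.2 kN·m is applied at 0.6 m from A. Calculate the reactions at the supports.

ΣM about A: C_y·1.9 − 20·2.1 − 106.2 = 0 → C_y = 148.2/1.9 = 78.00 kN.
ΣF_y = 0: A_y + 78 − 20 = 0 → A_y = -58.00 kN.
ΣF_x = 0: no horizontal applied forces, so A_x = 0.

A_x = 0, A_y = -58.00 kN, C_y = 78.00 kN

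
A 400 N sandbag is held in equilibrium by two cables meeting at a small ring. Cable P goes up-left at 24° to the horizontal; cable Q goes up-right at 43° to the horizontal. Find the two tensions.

ΣF_x = 0: −T_P·cos24° + T_Q·cos43° = 0 → T_Q = 1.24912·T_P.
ΣF_y = 0: T_P·sin24° + T_Q·sin43° = 400.
Substitute: T_P·(0.406737 + 1.24912·0.681998) = 400 → T_P = 317.805 ≈ 317.8 N.
Then T_Q = 1.24912 × 317.805 = 397.0 N.

T_P = 317.8 N, T_Q = 397.0 N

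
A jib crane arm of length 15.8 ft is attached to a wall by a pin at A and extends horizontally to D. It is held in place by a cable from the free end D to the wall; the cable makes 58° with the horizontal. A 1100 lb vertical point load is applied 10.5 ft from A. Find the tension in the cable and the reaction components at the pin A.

ΣM about A: T·sin58°·15.8 − 1100·10.5 = 0 → T = 11550/(15.8·0.848048) = 861.994 ≈ 862.0 lb.
ΣF_x = 0: A_x − T·cos58° = 0 → A_x = 861.994 × 0.529919 = 456.8 lb.
ΣF_y = 0: A_y + T·sin58° − 1100 = 0 → A_y = 1100 − 861.994 × 0.848048 = 369.0 lb.

T = 862.0 lb, A_x = 456.8 lb, A_y = 369.0 lb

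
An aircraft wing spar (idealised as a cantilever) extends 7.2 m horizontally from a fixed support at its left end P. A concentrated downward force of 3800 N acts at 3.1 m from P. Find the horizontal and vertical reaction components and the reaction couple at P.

P_x = 0, P_y = 3800 N, M_P = 11780 N·m

ΣF_x = 0: P_x = 0.
ΣF_y = 0: P_y − 3800 = 0 → P_y = 3800 N.
ΣM about P: M_P − 3800·3.1 = 0 → M_P = 11780 N·m.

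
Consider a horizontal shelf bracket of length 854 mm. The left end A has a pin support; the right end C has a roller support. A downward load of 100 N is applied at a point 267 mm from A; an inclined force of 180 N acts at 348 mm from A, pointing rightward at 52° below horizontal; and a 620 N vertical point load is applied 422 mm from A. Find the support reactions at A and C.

Taking moments about A: C_y·854 − 100·267 − 180·sin52°·348 − 620·422 = 0 → C_y = 337701/854 = 395.434 ≈ 395.4 N.
ΣF_y = 0: A_y + 395.434 − 100 − 180·sin52° − 620 = 0 → A_y = 466.4 N.
ΣF_x = 0: A_x + 180·cos52° = 0 → A_x = -110.8 N.

A_x = -110.8 N, A_y = 466.4 N, C_y = 395.4 N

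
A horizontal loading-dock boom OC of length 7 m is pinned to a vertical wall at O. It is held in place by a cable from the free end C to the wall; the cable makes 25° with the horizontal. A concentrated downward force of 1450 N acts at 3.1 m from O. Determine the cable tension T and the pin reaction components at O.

T = 1519 N, O_x = 1377 N, O_y = 807.9 N

ΣM about O: T·sin25°·7 − 1450·3.1 = 0 → T = 4495/(7·0.422618) = 1519.44 ≈ 1519 N.
ΣF_x = 0: O_x − T·cos25° = 0 → O_x = 1519.44 × 0.906308 = 1377 N.
ΣF_y = 0: O_y + T·sin25° − 1450 = 0 → O_y = 1450 − 1519.44 × 0.422618 = 807.9 N.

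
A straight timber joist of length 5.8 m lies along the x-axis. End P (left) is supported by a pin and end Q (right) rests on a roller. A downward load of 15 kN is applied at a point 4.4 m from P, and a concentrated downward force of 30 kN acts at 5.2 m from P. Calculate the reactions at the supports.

P_x = 0, P_y = 6.724 kN, Q_y = 38.28 kN

Moments about P: Q_y·5.8 − 15·4.4 − 30·5.2 = 0 → Q_y = 222/5.8 = 38.2759 ≈ 38.28 kN.
ΣF_y = 0: P_y + 38.2759 − 15 − 30 = 0 → P_y = 6.724 kN.
ΣF_x = 0: no horizontal applied forces, so P_x = 0.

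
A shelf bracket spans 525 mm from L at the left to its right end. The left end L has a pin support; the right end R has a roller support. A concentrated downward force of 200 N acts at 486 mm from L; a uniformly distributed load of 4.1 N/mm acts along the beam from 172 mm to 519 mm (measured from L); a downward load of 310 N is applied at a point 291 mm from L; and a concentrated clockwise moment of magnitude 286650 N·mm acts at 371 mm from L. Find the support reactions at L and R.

L_x = 0, L_y = 93.46 N, R_y = 1839 N

Resultant of the distributed load: 4.1 × 347 = 1422.7 N at 345.5 mm from L.
Taking moments about L: R_y·525 − 200·486 − (4.1·347)·345.5 − 310·291 − 286650 = 0 → R_y = 965602.85/525 = 1839.24 ≈ 1839 N.
ΣF_y = 0: L_y + 1839.24 − 200 − 4.1·347 − 310 = 0 → L_y = 93.46 N.
ΣF_x = 0: no horizontal applied forces, so L_x = 0.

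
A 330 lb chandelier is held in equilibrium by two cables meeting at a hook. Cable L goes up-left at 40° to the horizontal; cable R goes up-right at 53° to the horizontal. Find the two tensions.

ΣF_x = 0: −T_L·cos40° + T_R·cos53° = 0 → T_R = 1.27289·T_L.
ΣF_y = 0: T_L·sin40° + T_R·sin53° = 330.
Substitute: T_L·(0.642788 + 1.27289·0.798636) = 330 → T_L = 198.871 ≈ 198.9 lb.
Then T_R = 1.27289 × 198.871 = 253.1 lb.

T_L = 198.9 lb, T_R = 253.1 lb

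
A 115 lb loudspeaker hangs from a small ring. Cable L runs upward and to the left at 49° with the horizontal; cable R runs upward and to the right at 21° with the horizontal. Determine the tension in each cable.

ΣF_x = 0: −T_L·cos49° + T_R·cos21° = 0 → T_R = 0.702734·T_L.
ΣF_y = 0: T_L·sin49° + T_R·sin21° = 115.
Substitute: T_L·(0.75471 + 0.702734·0.358368) = 115 → T_L = 114.252 ≈ 114.3 lb.
Then T_R = 0.702734 × 114.252 = 80.29 lb.

T_L = 114.3 lb, T_R = 80.29 lb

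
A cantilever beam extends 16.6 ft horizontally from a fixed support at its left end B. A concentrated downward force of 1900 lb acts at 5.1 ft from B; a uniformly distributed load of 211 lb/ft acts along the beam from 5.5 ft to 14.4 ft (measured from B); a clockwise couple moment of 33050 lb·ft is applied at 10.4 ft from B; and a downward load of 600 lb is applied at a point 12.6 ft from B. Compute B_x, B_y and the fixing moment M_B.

Resultant of the distributed load: 211 × 8.9 = 1877.9 lb at 9.95 ft from B.
ΣF_x = 0: B_x = 0.
ΣF_y = 0: B_y − 1900 − 211·8.9 − 600 = 0 → B_y = 4378 lb.
ΣM about B: M_B − 1900·5.1 − (211·8.9)·9.95 − 33050 − 600·12.6 = 0 → M_B = 68990 lb·ft.

B_x = 0, B_y = 4378 lb, M_B = 68990 lb·ft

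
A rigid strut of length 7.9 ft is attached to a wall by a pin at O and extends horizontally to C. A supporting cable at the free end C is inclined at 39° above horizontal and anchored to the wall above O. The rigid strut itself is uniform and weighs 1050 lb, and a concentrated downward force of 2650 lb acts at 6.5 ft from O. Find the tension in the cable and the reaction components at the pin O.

T = 4299 lb, O_x = 3341 lb, O_y = 994.6 lb

ΣM about O: T·sin39°·7.9 − 1050·3.95 − 2650·6.5 = 0 → T = 21372.5/(7.9·0.62932) = 4298.89 ≈ 4299 lb.
ΣF_x = 0: O_x − T·cos39° = 0 → O_x = 4298.89 × 0.777146 = 3341 lb.
ΣF_y = 0: O_y + T·sin39° − 1050 − 2650 = 0 → O_y = 3700 − 4298.89 × 0.62932 = 994.6 lb.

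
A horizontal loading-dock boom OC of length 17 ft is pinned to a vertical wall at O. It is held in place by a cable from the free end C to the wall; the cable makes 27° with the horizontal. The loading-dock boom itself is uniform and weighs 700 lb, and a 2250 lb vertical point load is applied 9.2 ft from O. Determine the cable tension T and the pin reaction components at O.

ΣM about O: T·sin27°·17 − 700·8.5 − 2250·9.2 = 0 → T = 26650/(17·0.45399) = 3453.04 ≈ 3453 lb.
ΣF_x = 0: O_x − T·cos27° = 0 → O_x = 3453.04 × 0.891007 = 3077 lb.
ΣF_y = 0: O_y + T·sin27° − 700 − 2250 = 0 → O_y = 2950 − 3453.04 × 0.45399 = 1382 lb.

T = 3453 lb, O_x = 3077 lb, O_y = 1382 lb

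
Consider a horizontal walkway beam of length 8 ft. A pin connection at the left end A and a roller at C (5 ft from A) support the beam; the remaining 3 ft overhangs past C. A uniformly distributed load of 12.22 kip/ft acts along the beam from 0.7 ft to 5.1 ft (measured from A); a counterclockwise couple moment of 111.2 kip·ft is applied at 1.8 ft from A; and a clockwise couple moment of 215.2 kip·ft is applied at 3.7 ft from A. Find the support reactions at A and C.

A_x = 0, A_y = 1.783 kip, C_y = 51.99 kip

Resultant of the distributed load: 12.22 × 4.4 = 53.768 kip at 2.9 ft from A.
ΣM about A: C_y·5 − (12.22·4.4)·2.9 + 111.2 − 215.2 = 0 → C_y = 259.9272/5 = 51.9854 ≈ 51.99 kip.
ΣF_y = 0: A_y + 51.9854 − 12.22·4.4 = 0 → A_y = 1.783 kip.
ΣF_x = 0: no horizontal applied forces, so A_x = 0.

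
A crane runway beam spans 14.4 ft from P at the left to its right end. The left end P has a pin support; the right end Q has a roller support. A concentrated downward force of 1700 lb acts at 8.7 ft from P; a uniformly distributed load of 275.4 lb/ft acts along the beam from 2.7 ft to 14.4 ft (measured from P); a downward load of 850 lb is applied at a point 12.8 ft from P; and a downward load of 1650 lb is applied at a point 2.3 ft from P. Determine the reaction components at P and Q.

P_x = 0, P_y = 3463 lb, Q_y = 3959 lb

Resultant of the distributed load: 275.4 × 11.7 = 3222.18 lb at 8.55 ft from P.
Moments about P: Q_y·14.4 − 1700·8.7 − (275.4·11.7)·8.55 − 850·12.8 − 1650·2.3 = 0 → Q_y = 57014.639/14.4 = 3959.35 ≈ 3959 lb.
ΣF_y = 0: P_y + 3959.35 − 1700 − 275.4·11.7 − 850 − 1650 = 0 → P_y = 3463 lb.
ΣF_x = 0: no horizontal applied forces, so P_x = 0.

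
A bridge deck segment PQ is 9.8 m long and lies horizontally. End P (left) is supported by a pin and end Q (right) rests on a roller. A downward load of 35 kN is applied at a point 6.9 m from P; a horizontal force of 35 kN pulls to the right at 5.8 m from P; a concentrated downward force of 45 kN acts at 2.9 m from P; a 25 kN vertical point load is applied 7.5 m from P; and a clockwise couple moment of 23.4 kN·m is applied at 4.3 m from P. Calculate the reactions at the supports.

P_x = -35.00 kN, P_y = 45.52 kN, Q_y = 59.48 kN

Moments about P: Q_y·9.8 − 35·6.9 − 45·2.9 − 25·7.5 − 23.4 = 0 → Q_y = 582.9/9.8 = 59.4796 ≈ 59.48 kN.
ΣF_y = 0: P_y + 59.4796 − 35 − 45 − 25 = 0 → P_y = 45.52 kN.
ΣF_x = 0: P_x + 35 = 0 → P_x = -35.00 kN.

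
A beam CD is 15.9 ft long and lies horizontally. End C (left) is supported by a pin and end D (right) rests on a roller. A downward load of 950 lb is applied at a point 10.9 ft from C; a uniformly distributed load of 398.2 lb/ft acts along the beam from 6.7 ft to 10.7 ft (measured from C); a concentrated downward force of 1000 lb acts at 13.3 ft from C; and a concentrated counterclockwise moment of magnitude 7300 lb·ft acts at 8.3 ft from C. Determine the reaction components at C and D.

C_x = 0, C_y = 1643 lb, D_y = 1900 lb

Resultant of the distributed load: 398.2 × 4 = 1592.8 lb at 8.7 ft from C.
ΣM about C: D_y·15.9 − 950·10.9 − (398.2·4)·8.7 − 1000·13.3 + 7300 = 0 → D_y = 30212.36/15.9 = 1900.15 ≈ 1900 lb.
ΣF_y = 0: C_y + 1900.15 − 950 − 398.2·4 − 1000 = 0 → C_y = 1643 lb.
ΣF_x = 0: no horizontal applied forces, so C_x = 0.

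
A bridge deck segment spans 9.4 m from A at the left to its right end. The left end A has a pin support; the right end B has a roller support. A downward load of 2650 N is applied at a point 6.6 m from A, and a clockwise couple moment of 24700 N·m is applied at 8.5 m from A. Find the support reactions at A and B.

A_x = 0, A_y = -1838 N, B_y = 4488 N

Taking moments about A: B_y·9.4 − 2650·6.6 − 24700 = 0 → B_y = 42190/9.4 = 4488.3 ≈ 4488 N.
ΣF_y = 0: A_y + 4488.3 − 2650 = 0 → A_y = -1838 N.
ΣF_x = 0: no horizontal applied forces, so A_x = 0.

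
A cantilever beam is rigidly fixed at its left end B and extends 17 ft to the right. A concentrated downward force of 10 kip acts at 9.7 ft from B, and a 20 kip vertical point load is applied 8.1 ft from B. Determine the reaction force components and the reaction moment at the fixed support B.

B_x = 0, B_y = 30.00 kip, M_B = 259.0 kip·ft

ΣF_x = 0: B_x = 0.
ΣF_y = 0: B_y − 10 − 20 = 0 → B_y = 30.00 kip.
ΣM about B: M_B − 10·9.7 − 20·8.1 = 0 → M_B = 259.0 kip·ft.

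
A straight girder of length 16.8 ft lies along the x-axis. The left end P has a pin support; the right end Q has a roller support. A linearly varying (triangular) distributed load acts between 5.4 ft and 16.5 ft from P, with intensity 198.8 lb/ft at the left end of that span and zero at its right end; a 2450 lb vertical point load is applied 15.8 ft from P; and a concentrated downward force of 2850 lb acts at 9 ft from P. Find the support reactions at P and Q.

P_x = 0, P_y = 1975 lb, Q_y = 4429 lb

Resultant of the triangular load: ½ × 198.8 × 11.1 = 1103.34 lb, acting at 9.1 ft from P (one-third of the span from the peak).
Taking moments about P: Q_y·16.8 − (½·198.8·11.1)·9.1 − 2450·15.8 − 2850·9 = 0 → Q_y = 74400.394/16.8 = 4428.59 ≈ 4429 lb.
ΣF_y = 0: P_y + 4428.59 − ½·198.8·11.1 − 2450 − 2850 = 0 → P_y = 1975 lb.
ΣF_x = 0: no horizontal applied forces, so P_x = 0.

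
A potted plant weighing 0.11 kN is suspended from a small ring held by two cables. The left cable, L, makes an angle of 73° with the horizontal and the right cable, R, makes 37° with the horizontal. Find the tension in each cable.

ΣF_x = 0: −T_L·cos73° + T_R·cos37° = 0 → T_R = 0.366089·T_L.
ΣF_y = 0: T_L·sin73° + T_R·sin37° = 0.11.
Substitute: T_L·(0.956305 + 0.366089·0.601815) = 0.11 → T_L = 0.0934879 ≈ 0.09349 kN.
Then T_R = 0.366089 × 0.0934879 = 0.03422 kN.

T_L = 0.09349 kN, T_R = 0.03422 kN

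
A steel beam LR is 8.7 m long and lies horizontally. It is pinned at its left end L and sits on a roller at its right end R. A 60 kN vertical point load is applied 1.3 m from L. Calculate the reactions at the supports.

L_x = 0, L_y = 51.03 kN, R_y = 8.966 kN

Taking moments about L: R_y·8.7 − 60·1.3 = 0 → R_y = 78/8.7 = 8.96552 ≈ 8.966 kN.
ΣF_y = 0: L_y + 8.96552 − 60 = 0 → L_y = 51.03 kN.
ΣF_x = 0: no horizontal applied forces, so L_x = 0.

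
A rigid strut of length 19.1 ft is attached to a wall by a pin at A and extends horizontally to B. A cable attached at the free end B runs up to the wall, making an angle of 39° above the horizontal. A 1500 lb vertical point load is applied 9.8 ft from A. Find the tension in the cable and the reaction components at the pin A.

ΣM about A: T·sin39°·19.1 − 1500·9.8 = 0 → T = 14700/(19.1·0.62932) = 1222.96 ≈ 1223 lb.
ΣF_x = 0: A_x − T·cos39° = 0 → A_x = 1222.96 × 0.777146 = 950.4 lb.
ΣF_y = 0: A_y + T·sin39° − 1500 = 0 → A_y = 1500 − 1222.96 × 0.62932 = 730.4 lb.

T = 1223 lb, A_x = 950.4 lb, A_y = 730.4 lb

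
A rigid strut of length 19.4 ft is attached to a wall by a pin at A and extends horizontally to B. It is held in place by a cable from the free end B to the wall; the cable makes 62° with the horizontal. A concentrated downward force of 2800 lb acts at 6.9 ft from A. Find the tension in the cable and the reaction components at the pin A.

ΣM about A: T·sin62°·19.4 − 2800·6.9 = 0 → T = 19320/(19.4·0.882948) = 1127.9 ≈ 1128 lb.
ΣF_x = 0: A_x − T·cos62° = 0 → A_x = 1127.9 × 0.469472 = 529.5 lb.
ΣF_y = 0: A_y + T·sin62° − 2800 = 0 → A_y = 2800 − 1127.9 × 0.882948 = 1804 lb.

T = 1128 lb, A_x = 529.5 lb, A_y = 1804 lb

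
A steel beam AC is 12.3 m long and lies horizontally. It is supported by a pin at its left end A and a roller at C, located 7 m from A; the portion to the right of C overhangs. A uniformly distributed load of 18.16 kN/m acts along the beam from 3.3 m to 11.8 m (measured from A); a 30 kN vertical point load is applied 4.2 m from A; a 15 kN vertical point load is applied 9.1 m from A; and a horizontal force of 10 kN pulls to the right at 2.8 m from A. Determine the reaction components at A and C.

Resultant of the distributed load: 18.16 × 8.5 = 154.36 kN at 7.55 m from A.
Moments about A: C_y·7 − (18.16·8.5)·7.55 − 30·4.2 − 15·9.1 = 0 → C_y = 1427.918/7 = 203.988 ≈ 204.0 kN.
ΣF_y = 0: A_y + 203.988 − 18.16·8.5 − 30 − 15 = 0 → A_y = -4.628 kN.
ΣF_x = 0: A_x + 10 = 0 → A_x = -10.00 kN.

A_x = -10.00 kN, A_y = -4.628 kN, C_y = 204.0 kN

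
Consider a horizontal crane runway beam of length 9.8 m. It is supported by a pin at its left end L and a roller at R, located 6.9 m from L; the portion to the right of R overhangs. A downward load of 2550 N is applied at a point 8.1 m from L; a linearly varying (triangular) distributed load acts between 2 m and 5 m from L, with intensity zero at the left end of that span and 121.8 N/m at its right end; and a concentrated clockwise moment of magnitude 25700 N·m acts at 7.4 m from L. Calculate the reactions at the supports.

Resultant of the triangular load: ½ × 121.8 × 3 = 182.7 N, acting at 4 m from L (one-third of the span from the peak).
ΣM about L: R_y·6.9 − 2550·8.1 − (½·121.8·3)·4 − 25700 = 0 → R_y = 47085.8/6.9 = 6824.03 ≈ 6824 N.
ΣF_y = 0: L_y + 6824.03 − 2550 − ½·121.8·3 = 0 → L_y = -4091 N.
ΣF_x = 0: no horizontal applied forces, so L_x = 0.

L_x = 0, L_y = -4091 N, R_y = 6824 N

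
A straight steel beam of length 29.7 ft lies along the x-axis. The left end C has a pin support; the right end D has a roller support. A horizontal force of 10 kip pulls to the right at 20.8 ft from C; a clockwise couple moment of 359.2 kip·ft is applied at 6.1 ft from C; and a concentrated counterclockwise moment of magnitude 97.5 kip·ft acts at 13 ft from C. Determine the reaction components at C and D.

Taking moments about C: D_y·29.7 − 359.2 + 97.5 = 0 → D_y = 261.7/29.7 = 8.81145 ≈ 8.811 kip.
ΣF_y = 0: C_y + 8.81145  = 0 → C_y = -8.811 kip.
ΣF_x = 0: C_x + 10 = 0 → C_x = -10.00 kip.

C_x = -10.00 kip, C_y = -8.811 kip, D_y = 8.811 kip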